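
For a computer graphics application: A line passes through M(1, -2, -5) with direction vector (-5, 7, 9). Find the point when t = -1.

P(t) = M + t·d
  = (1 + (-5)·(-1), -2 + 7·(-1), -5 + 9·(-1))
  = (1 + 5, -2 - 7, -5 - 9)
  = (6, -9, -14)

(6, -9, -14)


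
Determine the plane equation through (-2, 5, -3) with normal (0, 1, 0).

The plane through P with normal n = (a, b, c) satisfies n·(r - P) = 0,
i.e. ax + by + cz = a·x₀ + b·y₀ + c·z₀.
d = 0·(-2) + 1·5 + 0·(-3)
  = 0 + 5 + 0
  = 5
Equation: y = 5

y = 5


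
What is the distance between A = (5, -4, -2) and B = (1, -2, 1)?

d = √[(x₂-x₁)² + (y₂-y₁)² + (z₂-z₁)²]
  = √[(-4)² + 2² + 3²]
  = √[16 + 4 + 9]
  = √29
  ≈ 5.385

5.385


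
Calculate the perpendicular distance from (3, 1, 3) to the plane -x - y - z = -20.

distance = |a·x₀ + b·y₀ + c·z₀ - d| / √(a² + b² + c²)
  = |(-1)·3 + (-1)·1 + (-1)·3 - (-20)| / √((-1)² + (-1)² + (-1)²)
  = |-3 - 1 - 3 + 20| / √(1 + 1 + 1)
  = |13| / √3
  = 13 / 1.732
  ≈ 7.506

7.506


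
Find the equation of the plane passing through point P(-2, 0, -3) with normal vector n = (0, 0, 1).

The plane through P with normal n = (a, b, c) satisfies n·(r - P) = 0,
i.e. ax + by + cz = a·x₀ + b·y₀ + c·z₀.
d = 0·(-2) + 0·0 + 1·(-3)
  = 0 + 0 - 3
  = -3
Equation: z = -3

z = -3


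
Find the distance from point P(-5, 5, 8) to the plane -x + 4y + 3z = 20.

distance = |a·x₀ + b·y₀ + c·z₀ - d| / √(a² + b² + c²)
  = |(-1)·(-5) + 4·5 + 3·8 - 20| / √((-1)² + 4² + 3²)
  = |5 + 20 + 24 - 20| / √(1 + 16 + 9)
  = |29| / √26
  = 29 / 5.099
  ≈ 5.687

5.687


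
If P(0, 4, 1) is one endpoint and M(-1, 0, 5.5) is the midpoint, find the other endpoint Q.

Q = 2M - P
  = (2·(-1) - 0, 2·0 - 4, 2·5.5 - 1)
  = (-2 + 0, 0 - 4, 11 - 1)
  = (-2, -4, 10)

(-2, -4, 10)


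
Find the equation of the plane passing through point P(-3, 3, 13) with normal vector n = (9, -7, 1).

The plane through P with normal n = (a, b, c) satisfies n·(r - P) = 0,
i.e. ax + by + cz = a·x₀ + b·y₀ + c·z₀.
d = 9·(-3) + (-7)·3 + 1·13
  = -27 - 21 + 13
  = -35
Equation: 9x - 7y + z = -35

9x - 7y + z = -35


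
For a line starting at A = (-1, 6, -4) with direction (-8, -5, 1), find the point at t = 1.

P(t) = A + t·d
  = (-1 + (-8)·1, 6 + (-5)·1, -4 + 1·1)
  = (-1 - 8, 6 - 5, -4 + 1)
  = (-9, 1, -3)

(-9, 1, -3)


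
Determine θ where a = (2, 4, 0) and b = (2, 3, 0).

a·b = 2·2 + 4·3 + 0·0 = 4 + 12 + 0 = 16
|a| = √(2² + 4² + 0²) = √20 ≈ 4.472
|b| = √(2² + 3² + 0²) = √13 ≈ 3.606
cos θ = (a·b)/(|a||b|) = 16/(4.472·3.606) ≈ 0.9923
θ = arccos(0.9923) ≈ 7.125°

7.125°


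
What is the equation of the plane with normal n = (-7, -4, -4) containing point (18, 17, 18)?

The plane through P with normal n = (a, b, c) satisfies n·(r - P) = 0,
i.e. ax + by + cz = a·x₀ + b·y₀ + c·z₀.
d = (-7)·18 + (-4)·17 + (-4)·18
  = -126 - 68 - 72
  = -266
Equation: -7x - 4y - 4z = -266

-7x - 4y - 4z = -266


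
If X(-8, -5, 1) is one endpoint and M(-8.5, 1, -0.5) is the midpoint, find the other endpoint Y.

Y = 2M - X
  = (2·(-8.5) - (-8), 2·1 - (-5), 2·(-0.5) - 1)
  = (-17 + 8, 2 + 5, -1 - 1)
  = (-9, 7, -2)

(-9, 7, -2)


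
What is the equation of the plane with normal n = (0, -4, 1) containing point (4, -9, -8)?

The plane through P with normal n = (a, b, c) satisfies n·(r - P) = 0,
i.e. ax + by + cz = a·x₀ + b·y₀ + c·z₀.
d = 0·4 + (-4)·(-9) + 1·(-8)
  = 0 + 36 - 8
  = 28
Equation: -4y + z = 28

-4y + z = 28


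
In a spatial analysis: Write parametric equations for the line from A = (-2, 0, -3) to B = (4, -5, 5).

Direction vector d = B - A = (4 + 2, -5 + 0, 5 + 3) = (6, -5, 8)
Parametric form r = A + t·d:
x = -2 + 6t, y = 0 - 5t, z = -3 + 8t

x = -2 + 6t, y = 0 - 5t, z = -3 + 8t


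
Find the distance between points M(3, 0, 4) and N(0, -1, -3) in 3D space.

d = √[(x₂-x₁)² + (y₂-y₁)² + (z₂-z₁)²]
  = √[(-3)² + (-1)² + (-7)²]
  = √[9 + 1 + 49]
  = √59
  ≈ 7.681

7.681


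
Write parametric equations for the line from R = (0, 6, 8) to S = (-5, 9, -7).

Direction vector d = S - R = (-5 + 0, 9 - 6, -7 - 8) = (-5, 3, -15)
Parametric form r = R + t·d:
x = 0 - 5t, y = 6 + 3t, z = 8 - 15t

x = 0 - 5t, y = 6 + 3t, z = 8 - 15t


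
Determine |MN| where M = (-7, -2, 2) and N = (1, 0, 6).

d = √[(x₂-x₁)² + (y₂-y₁)² + (z₂-z₁)²]
  = √[8² + 2² + 4²]
  = √[64 + 4 + 16]
  = √84
  ≈ 9.165

9.165


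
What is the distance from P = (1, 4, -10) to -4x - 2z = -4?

distance = |a·x₀ + b·y₀ + c·z₀ - d| / √(a² + b² + c²)
  = |(-4)·1 + 0·4 + (-2)·(-10) - (-4)| / √((-4)² + 0² + (-2)²)
  = |-4 + 0 + 20 + 4| / √(16 + 0 + 4)
  = |20| / √20
  = 20 / 4.472
  ≈ 4.472

4.472


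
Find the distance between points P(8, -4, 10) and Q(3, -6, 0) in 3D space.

d = √[(x₂-x₁)² + (y₂-y₁)² + (z₂-z₁)²]
  = √[(-5)² + (-2)² + (-10)²]
  = √[25 + 4 + 100]
  = √129
  ≈ 11.36

11.36


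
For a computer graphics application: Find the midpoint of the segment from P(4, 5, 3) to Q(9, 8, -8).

M = ((x₁+x₂)/2, (y₁+y₂)/2, (z₁+z₂)/2)
  = ((4 + 9)/2, (5 + 8)/2, (3 - 8)/2)
  = (13/2, 13/2, -5/2)
  = (6.5, 6.5, -2.5)

(6.5, 6.5, -2.5)


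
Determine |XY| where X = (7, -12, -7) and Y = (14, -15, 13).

d = √[(x₂-x₁)² + (y₂-y₁)² + (z₂-z₁)²]
  = √[7² + (-3)² + 20²]
  = √[49 + 9 + 400]
  = √458
  ≈ 21.4

21.4


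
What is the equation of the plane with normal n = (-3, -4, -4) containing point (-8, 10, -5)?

The plane through P with normal n = (a, b, c) satisfies n·(r - P) = 0,
i.e. ax + by + cz = a·x₀ + b·y₀ + c·z₀.
d = (-3)·(-8) + (-4)·10 + (-4)·(-5)
  = 24 - 40 + 20
  = 4
Equation: -3x - 4y - 4z = 4

-3x - 4y - 4z = 4


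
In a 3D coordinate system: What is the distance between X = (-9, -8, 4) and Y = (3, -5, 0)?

d = √[(x₂-x₁)² + (y₂-y₁)² + (z₂-z₁)²]
  = √[12² + 3² + (-4)²]
  = √[144 + 9 + 16]
  = √169
  ≈ 13

13


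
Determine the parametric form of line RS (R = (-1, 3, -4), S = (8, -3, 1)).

Direction vector d = S - R = (8 + 1, -3 - 3, 1 + 4) = (9, -6, 5)
Parametric form r = R + t·d:
x = -1 + 9t, y = 3 - 6t, z = -4 + 5t

x = -1 + 9t, y = 3 - 6t, z = -4 + 5t


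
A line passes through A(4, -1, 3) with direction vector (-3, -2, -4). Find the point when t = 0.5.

P(t) = A + t·d
  = (4 + (-3)·0.5, -1 + (-2)·0.5, 3 + (-4)·0.5)
  = (4 - 1.5, -1 - 1, 3 - 2)
  = (2.5, -2, 1)

(2.5, -2, 1)


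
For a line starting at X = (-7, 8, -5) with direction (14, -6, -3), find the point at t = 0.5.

P(t) = X + t·d
  = (-7 + 14·0.5, 8 + (-6)·0.5, -5 + (-3)·0.5)
  = (-7 + 7, 8 - 3, -5 - 1.5)
  = (0, 5, -6.5)

(0, 5, -6.5)


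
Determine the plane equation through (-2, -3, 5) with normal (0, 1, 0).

The plane through P with normal n = (a, b, c) satisfies n·(r - P) = 0,
i.e. ax + by + cz = a·x₀ + b·y₀ + c·z₀.
d = 0·(-2) + 1·(-3) + 0·5
  = 0 - 3 + 0
  = -3
Equation: y = -3

y = -3


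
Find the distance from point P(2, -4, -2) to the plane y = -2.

distance = |a·x₀ + b·y₀ + c·z₀ - d| / √(a² + b² + c²)
  = |0·2 + 1·(-4) + 0·(-2) - (-2)| / √(0² + 1² + 0²)
  = |0 - 4 + 0 + 2| / √(0 + 1 + 0)
  = |-2| / √1
  = 2 / 1
  ≈ 2

2


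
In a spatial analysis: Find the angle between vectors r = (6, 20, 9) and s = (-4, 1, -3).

r·s = 6·(-4) + 20·1 + 9·(-3) = -24 + 20 - 27 = -31
|r| = √(6² + 20² + 9²) = √517 ≈ 22.74
|s| = √((-4)² + 1² + (-3)²) = √26 ≈ 5.099
cos θ = (r·s)/(|r||s|) = -31/(22.74·5.099) ≈ -0.2674
θ = arccos(-0.2674) ≈ 105.5°

105.5°


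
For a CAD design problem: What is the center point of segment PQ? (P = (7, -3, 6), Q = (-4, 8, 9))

M = ((x₁+x₂)/2, (y₁+y₂)/2, (z₁+z₂)/2)
  = ((7 - 4)/2, (-3 + 8)/2, (6 + 9)/2)
  = (3/2, 5/2, 15/2)
  = (1.5, 2.5, 7.5)

(1.5, 2.5, 7.5)


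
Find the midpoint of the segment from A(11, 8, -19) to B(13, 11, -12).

M = ((x₁+x₂)/2, (y₁+y₂)/2, (z₁+z₂)/2)
  = ((11 + 13)/2, (8 + 11)/2, (-19 - 12)/2)
  = (24/2, 19/2, -31/2)
  = (12, 9.5, -15.5)

(12, 9.5, -15.5)


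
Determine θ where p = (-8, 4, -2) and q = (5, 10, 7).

p·q = (-8)·5 + 4·10 + (-2)·7 = -40 + 40 - 14 = -14
|p| = √((-8)² + 4² + (-2)²) = √84 ≈ 9.165
|q| = √(5² + 10² + 7²) = √174 ≈ 13.19
cos θ = (p·q)/(|p||q|) = -14/(9.165·13.19) ≈ -0.1158
θ = arccos(-0.1158) ≈ 96.65°

96.65°


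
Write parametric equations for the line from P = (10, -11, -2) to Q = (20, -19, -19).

Direction vector d = Q - P = (20 - 10, -19 + 11, -19 + 2) = (10, -8, -17)
Parametric form r = P + t·d:
x = 10 + 10t, y = -11 - 8t, z = -2 - 17t

x = 10 + 10t, y = -11 - 8t, z = -2 - 17t


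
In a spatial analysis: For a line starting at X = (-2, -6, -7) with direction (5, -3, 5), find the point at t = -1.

P(t) = X + t·d
  = (-2 + 5·(-1), -6 + (-3)·(-1), -7 + 5·(-1))
  = (-2 - 5, -6 + 3, -7 - 5)
  = (-7, -3, -12)

(-7, -3, -12)


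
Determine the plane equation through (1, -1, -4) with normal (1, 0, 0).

The plane through P with normal n = (a, b, c) satisfies n·(r - P) = 0,
i.e. ax + by + cz = a·x₀ + b·y₀ + c·z₀.
d = 1·1 + 0·(-1) + 0·(-4)
  = 1 + 0 + 0
  = 1
Equation: x = 1

x = 1


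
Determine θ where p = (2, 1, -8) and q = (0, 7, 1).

p·q = 2·0 + 1·7 + (-8)·1 = 0 + 7 - 8 = -1
|p| = √(2² + 1² + (-8)²) = √69 ≈ 8.307
|q| = √(0² + 7² + 1²) = √50 ≈ 7.071
cos θ = (p·q)/(|p||q|) = -1/(8.307·7.071) ≈ -0.01703
θ = arccos(-0.01703) ≈ 90.98°

90.98°


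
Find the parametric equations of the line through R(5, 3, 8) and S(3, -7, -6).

Direction vector d = S - R = (3 - 5, -7 - 3, -6 - 8) = (-2, -10, -14)
Parametric form r = R + t·d:
x = 5 - 2t, y = 3 - 10t, z = 8 - 14t

x = 5 - 2t, y = 3 - 10t, z = 8 - 14t


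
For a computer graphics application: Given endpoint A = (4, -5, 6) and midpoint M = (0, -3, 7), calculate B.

B = 2M - A
  = (2·0 - 4, 2·(-3) - (-5), 2·7 - 6)
  = (0 - 4, -6 + 5, 14 - 6)
  = (-4, -1, 8)

(-4, -1, 8)


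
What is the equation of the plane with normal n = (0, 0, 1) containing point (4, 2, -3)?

The plane through P with normal n = (a, b, c) satisfies n·(r - P) = 0,
i.e. ax + by + cz = a·x₀ + b·y₀ + c·z₀.
d = 0·4 + 0·2 + 1·(-3)
  = 0 + 0 - 3
  = -3
Equation: z = -3

z = -3


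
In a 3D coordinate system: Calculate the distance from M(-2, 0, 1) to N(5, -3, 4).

d = √[(x₂-x₁)² + (y₂-y₁)² + (z₂-z₁)²]
  = √[7² + (-3)² + 3²]
  = √[49 + 9 + 9]
  = √67
  ≈ 8.185

8.185


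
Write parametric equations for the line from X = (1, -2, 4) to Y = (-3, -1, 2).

Direction vector d = Y - X = (-3 - 1, -1 + 2, 2 - 4) = (-4, 1, -2)
Parametric form r = X + t·d:
x = 1 - 4t, y = -2 + t, z = 4 - 2t

x = 1 - 4t, y = -2 + t, z = 4 - 2t


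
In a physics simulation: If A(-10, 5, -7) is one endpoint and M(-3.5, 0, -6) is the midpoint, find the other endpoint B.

B = 2M - A
  = (2·(-3.5) - (-10), 2·0 - 5, 2·(-6) - (-7))
  = (-7 + 10, 0 - 5, -12 + 7)
  = (3, -5, -5)

(3, -5, -5)


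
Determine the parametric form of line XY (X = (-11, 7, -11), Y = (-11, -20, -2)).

Direction vector d = Y - X = (-11 + 11, -20 - 7, -2 + 11) = (0, -27, 9)
Parametric form r = X + t·d:
x = -11, y = 7 - 27t, z = -11 + 9t

x = -11, y = 7 - 27t, z = -11 + 9t


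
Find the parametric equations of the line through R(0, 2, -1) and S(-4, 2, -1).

Direction vector d = S - R = (-4 + 0, 2 - 2, -1 + 1) = (-4, 0, 0)
Parametric form r = R + t·d:
x = 0 - 4t, y = 2, z = -1

x = 0 - 4t, y = 2, z = -1


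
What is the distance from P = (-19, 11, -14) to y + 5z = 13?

distance = |a·x₀ + b·y₀ + c·z₀ - d| / √(a² + b² + c²)
  = |0·(-19) + 1·11 + 5·(-14) - 13| / √(0² + 1² + 5²)
  = |0 + 11 - 70 - 13| / √(0 + 1 + 25)
  = |-72| / √26
  = 72 / 5.099
  ≈ 14.12

14.12


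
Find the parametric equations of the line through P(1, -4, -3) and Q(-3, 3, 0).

Direction vector d = Q - P = (-3 - 1, 3 + 4, 0 + 3) = (-4, 7, 3)
Parametric form r = P + t·d:
x = 1 - 4t, y = -4 + 7t, z = -3 + 3t

x = 1 - 4t, y = -4 + 7t, z = -3 + 3t


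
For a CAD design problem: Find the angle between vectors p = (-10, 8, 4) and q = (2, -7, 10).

p·q = (-10)·2 + 8·(-7) + 4·10 = -20 - 56 + 40 = -36
|p| = √((-10)² + 8² + 4²) = √180 ≈ 13.42
|q| = √(2² + (-7)² + 10²) = √153 ≈ 12.37
cos θ = (p·q)/(|p||q|) = -36/(13.42·12.37) ≈ -0.2169
θ = arccos(-0.2169) ≈ 102.5°

102.5°


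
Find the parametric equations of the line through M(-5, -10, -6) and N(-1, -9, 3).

Direction vector d = N - M = (-1 + 5, -9 + 10, 3 + 6) = (4, 1, 9)
Parametric form r = M + t·d:
x = -5 + 4t, y = -10 + t, z = -6 + 9t

x = -5 + 4t, y = -10 + t, z = -6 + 9t


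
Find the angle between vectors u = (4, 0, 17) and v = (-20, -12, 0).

u·v = 4·(-20) + 0·(-12) + 17·0 = -80 + 0 + 0 = -80
|u| = √(4² + 0² + 17²) = √305 ≈ 17.46
|v| = √((-20)² + (-12)² + 0²) = √544 ≈ 23.32
cos θ = (u·v)/(|u||v|) = -80/(17.46·23.32) ≈ -0.1964
θ = arccos(-0.1964) ≈ 101.3°

101.3°


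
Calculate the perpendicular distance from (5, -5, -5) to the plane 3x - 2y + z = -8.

distance = |a·x₀ + b·y₀ + c·z₀ - d| / √(a² + b² + c²)
  = |3·5 + (-2)·(-5) + 1·(-5) - (-8)| / √(3² + (-2)² + 1²)
  = |15 + 10 - 5 + 8| / √(9 + 4 + 1)
  = |28| / √14
  = 28 / 3.742
  ≈ 7.483

7.483


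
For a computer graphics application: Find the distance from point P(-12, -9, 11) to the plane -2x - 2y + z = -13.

distance = |a·x₀ + b·y₀ + c·z₀ - d| / √(a² + b² + c²)
  = |(-2)·(-12) + (-2)·(-9) + 1·11 - (-13)| / √((-2)² + (-2)² + 1²)
  = |24 + 18 + 11 + 13| / √(4 + 4 + 1)
  = |66| / √9
  = 66 / 3
  ≈ 22

22


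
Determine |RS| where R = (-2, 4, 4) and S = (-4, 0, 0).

d = √[(x₂-x₁)² + (y₂-y₁)² + (z₂-z₁)²]
  = √[(-2)² + (-4)² + (-4)²]
  = √[4 + 16 + 16]
  = √36
  ≈ 6

6


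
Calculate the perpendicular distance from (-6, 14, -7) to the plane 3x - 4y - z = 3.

distance = |a·x₀ + b·y₀ + c·z₀ - d| / √(a² + b² + c²)
  = |3·(-6) + (-4)·14 + (-1)·(-7) - 3| / √(3² + (-4)² + (-1)²)
  = |-18 - 56 + 7 - 3| / √(9 + 16 + 1)
  = |-70| / √26
  = 70 / 5.099
  ≈ 13.73

13.73


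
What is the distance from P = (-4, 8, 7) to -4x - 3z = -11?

distance = |a·x₀ + b·y₀ + c·z₀ - d| / √(a² + b² + c²)
  = |(-4)·(-4) + 0·8 + (-3)·7 - (-11)| / √((-4)² + 0² + (-3)²)
  = |16 + 0 - 21 + 11| / √(16 + 0 + 9)
  = |6| / √25
  = 6 / 5
  ≈ 1.2

1.2


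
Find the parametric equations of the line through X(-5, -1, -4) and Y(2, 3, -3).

Direction vector d = Y - X = (2 + 5, 3 + 1, -3 + 4) = (7, 4, 1)
Parametric form r = X + t·d:
x = -5 + 7t, y = -1 + 4t, z = -4 + t

x = -5 + 7t, y = -1 + 4t, z = -4 + t


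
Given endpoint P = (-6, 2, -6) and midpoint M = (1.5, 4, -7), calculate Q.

Q = 2M - P
  = (2·1.5 - (-6), 2·4 - 2, 2·(-7) - (-6))
  = (3 + 6, 8 - 2, -14 + 6)
  = (9, 6, -8)

(9, 6, -8)


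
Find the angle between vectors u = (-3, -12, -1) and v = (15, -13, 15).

u·v = (-3)·15 + (-12)·(-13) + (-1)·15 = -45 + 156 - 15 = 96
|u| = √((-3)² + (-12)² + (-1)²) = √154 ≈ 12.41
|v| = √(15² + (-13)² + 15²) = √619 ≈ 24.88
cos θ = (u·v)/(|u||v|) = 96/(12.41·24.88) ≈ 0.3109
θ = arccos(0.3109) ≈ 71.88°

71.88°


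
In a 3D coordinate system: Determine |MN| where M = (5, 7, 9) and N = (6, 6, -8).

d = √[(x₂-x₁)² + (y₂-y₁)² + (z₂-z₁)²]
  = √[1² + (-1)² + (-17)²]
  = √[1 + 1 + 289]
  = √291
  ≈ 17.06

17.06


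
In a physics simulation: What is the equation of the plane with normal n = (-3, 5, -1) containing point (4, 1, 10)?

The plane through P with normal n = (a, b, c) satisfies n·(r - P) = 0,
i.e. ax + by + cz = a·x₀ + b·y₀ + c·z₀.
d = (-3)·4 + 5·1 + (-1)·10
  = -12 + 5 - 10
  = -17
Equation: -3x + 5y - z = -17

-3x + 5y - z = -17


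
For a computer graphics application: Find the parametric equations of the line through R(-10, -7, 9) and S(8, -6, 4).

Direction vector d = S - R = (8 + 10, -6 + 7, 4 - 9) = (18, 1, -5)
Parametric form r = R + t·d:
x = -10 + 18t, y = -7 + t, z = 9 - 5t

x = -10 + 18t, y = -7 + t, z = 9 - 5t


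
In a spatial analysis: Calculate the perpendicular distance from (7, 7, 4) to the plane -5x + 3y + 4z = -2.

distance = |a·x₀ + b·y₀ + c·z₀ - d| / √(a² + b² + c²)
  = |(-5)·7 + 3·7 + 4·4 - (-2)| / √((-5)² + 3² + 4²)
  = |-35 + 21 + 16 + 2| / √(25 + 9 + 16)
  = |4| / √50
  = 4 / 7.071
  ≈ 0.5657

0.5657


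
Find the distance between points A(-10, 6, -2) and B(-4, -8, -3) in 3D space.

d = √[(x₂-x₁)² + (y₂-y₁)² + (z₂-z₁)²]
  = √[6² + (-14)² + (-1)²]
  = √[36 + 196 + 1]
  = √233
  ≈ 15.26

15.26


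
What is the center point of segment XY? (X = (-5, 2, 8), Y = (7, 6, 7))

M = ((x₁+x₂)/2, (y₁+y₂)/2, (z₁+z₂)/2)
  = ((-5 + 7)/2, (2 + 6)/2, (8 + 7)/2)
  = (2/2, 8/2, 15/2)
  = (1, 4, 7.5)

(1, 4, 7.5)


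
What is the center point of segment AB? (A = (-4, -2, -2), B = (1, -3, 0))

M = ((x₁+x₂)/2, (y₁+y₂)/2, (z₁+z₂)/2)
  = ((-4 + 1)/2, (-2 - 3)/2, (-2 + 0)/2)
  = (-3/2, -5/2, -2/2)
  = (-1.5, -2.5, -1)

(-1.5, -2.5, -1)


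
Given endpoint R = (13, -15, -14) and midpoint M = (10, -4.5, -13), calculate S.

S = 2M - R
  = (2·10 - 13, 2·(-4.5) - (-15), 2·(-13) - (-14))
  = (20 - 13, -9 + 15, -26 + 14)
  = (7, 6, -12)

(7, 6, -12)


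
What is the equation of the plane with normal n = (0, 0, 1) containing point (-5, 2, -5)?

The plane through P with normal n = (a, b, c) satisfies n·(r - P) = 0,
i.e. ax + by + cz = a·x₀ + b·y₀ + c·z₀.
d = 0·(-5) + 0·2 + 1·(-5)
  = 0 + 0 - 5
  = -5
Equation: z = -5

z = -5


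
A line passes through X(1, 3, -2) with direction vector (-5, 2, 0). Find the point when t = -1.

P(t) = X + t·d
  = (1 + (-5)·(-1), 3 + 2·(-1), -2 + 0·(-1))
  = (1 + 5, 3 - 2, -2 + 0)
  = (6, 1, -2)

(6, 1, -2)


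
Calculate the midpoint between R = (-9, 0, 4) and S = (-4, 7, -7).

M = ((x₁+x₂)/2, (y₁+y₂)/2, (z₁+z₂)/2)
  = ((-9 - 4)/2, (0 + 7)/2, (4 - 7)/2)
  = (-13/2, 7/2, -3/2)
  = (-6.5, 3.5, -1.5)

(-6.5, 3.5, -1.5)


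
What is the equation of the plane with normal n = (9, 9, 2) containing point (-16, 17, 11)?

The plane through P with normal n = (a, b, c) satisfies n·(r - P) = 0,
i.e. ax + by + cz = a·x₀ + b·y₀ + c·z₀.
d = 9·(-16) + 9·17 + 2·11
  = -144 + 153 + 22
  = 31
Equation: 9x + 9y + 2z = 31

9x + 9y + 2z = 31


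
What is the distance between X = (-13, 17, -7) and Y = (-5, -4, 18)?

d = √[(x₂-x₁)² + (y₂-y₁)² + (z₂-z₁)²]
  = √[8² + (-21)² + 25²]
  = √[64 + 441 + 625]
  = √1130
  ≈ 33.62

33.62


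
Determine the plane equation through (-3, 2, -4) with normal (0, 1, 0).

The plane through P with normal n = (a, b, c) satisfies n·(r - P) = 0,
i.e. ax + by + cz = a·x₀ + b·y₀ + c·z₀.
d = 0·(-3) + 1·2 + 0·(-4)
  = 0 + 2 + 0
  = 2
Equation: y = 2

y = 2


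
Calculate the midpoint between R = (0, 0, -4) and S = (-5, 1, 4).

M = ((x₁+x₂)/2, (y₁+y₂)/2, (z₁+z₂)/2)
  = ((0 - 5)/2, (0 + 1)/2, (-4 + 4)/2)
  = (-5/2, 1/2, 0/2)
  = (-2.5, 0.5, 0)

(-2.5, 0.5, 0)


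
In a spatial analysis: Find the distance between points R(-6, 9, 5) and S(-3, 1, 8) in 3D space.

d = √[(x₂-x₁)² + (y₂-y₁)² + (z₂-z₁)²]
  = √[3² + (-8)² + 3²]
  = √[9 + 64 + 9]
  = √82
  ≈ 9.055

9.055


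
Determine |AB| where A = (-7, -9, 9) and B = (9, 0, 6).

d = √[(x₂-x₁)² + (y₂-y₁)² + (z₂-z₁)²]
  = √[16² + 9² + (-3)²]
  = √[256 + 81 + 9]
  = √346
  ≈ 18.6

18.6


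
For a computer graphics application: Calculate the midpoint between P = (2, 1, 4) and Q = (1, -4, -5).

M = ((x₁+x₂)/2, (y₁+y₂)/2, (z₁+z₂)/2)
  = ((2 + 1)/2, (1 - 4)/2, (4 - 5)/2)
  = (3/2, -3/2, -1/2)
  = (1.5, -1.5, -0.5)

(1.5, -1.5, -0.5)


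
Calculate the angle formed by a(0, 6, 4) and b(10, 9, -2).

a·b = 0·10 + 6·9 + 4·(-2) = 0 + 54 - 8 = 46
|a| = √(0² + 6² + 4²) = √52 ≈ 7.211
|b| = √(10² + 9² + (-2)²) = √185 ≈ 13.6
cos θ = (a·b)/(|a||b|) = 46/(7.211·13.6) ≈ 0.469
θ = arccos(0.469) ≈ 62.03°

62.03°


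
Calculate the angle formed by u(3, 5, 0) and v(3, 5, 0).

u·v = 3·3 + 5·5 + 0·0 = 9 + 25 + 0 = 34
|u| = √(3² + 5² + 0²) = √34 ≈ 5.831
|v| = √(3² + 5² + 0²) = √34 ≈ 5.831
cos θ = (u·v)/(|u||v|) = 34/(5.831·5.831) ≈ 1
θ = arccos(1) ≈ 0°

0°


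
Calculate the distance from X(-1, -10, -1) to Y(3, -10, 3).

d = √[(x₂-x₁)² + (y₂-y₁)² + (z₂-z₁)²]
  = √[4² + 0² + 4²]
  = √[16 + 0 + 16]
  = √32
  ≈ 5.657

5.657


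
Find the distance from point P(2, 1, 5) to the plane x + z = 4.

distance = |a·x₀ + b·y₀ + c·z₀ - d| / √(a² + b² + c²)
  = |1·2 + 0·1 + 1·5 - 4| / √(1² + 0² + 1²)
  = |2 + 0 + 5 - 4| / √(1 + 0 + 1)
  = |3| / √2
  = 3 / 1.414
  ≈ 2.121

2.121


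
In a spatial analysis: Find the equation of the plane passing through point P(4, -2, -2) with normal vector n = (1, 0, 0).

The plane through P with normal n = (a, b, c) satisfies n·(r - P) = 0,
i.e. ax + by + cz = a·x₀ + b·y₀ + c·z₀.
d = 1·4 + 0·(-2) + 0·(-2)
  = 4 + 0 + 0
  = 4
Equation: x = 4

x = 4


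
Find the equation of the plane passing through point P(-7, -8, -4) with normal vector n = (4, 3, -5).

The plane through P with normal n = (a, b, c) satisfies n·(r - P) = 0,
i.e. ax + by + cz = a·x₀ + b·y₀ + c·z₀.
d = 4·(-7) + 3·(-8) + (-5)·(-4)
  = -28 - 24 + 20
  = -32
Equation: 4x + 3y - 5z = -32

4x + 3y - 5z = -32


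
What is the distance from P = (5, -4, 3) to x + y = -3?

distance = |a·x₀ + b·y₀ + c·z₀ - d| / √(a² + b² + c²)
  = |1·5 + 1·(-4) + 0·3 - (-3)| / √(1² + 1² + 0²)
  = |5 - 4 + 0 + 3| / √(1 + 1 + 0)
  = |4| / √2
  = 4 / 1.414
  ≈ 2.828

2.828


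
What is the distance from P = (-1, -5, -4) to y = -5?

distance = |a·x₀ + b·y₀ + c·z₀ - d| / √(a² + b² + c²)
  = |0·(-1) + 1·(-5) + 0·(-4) - (-5)| / √(0² + 1² + 0²)
  = |0 - 5 + 0 + 5| / √(0 + 1 + 0)
  = |0| / √1
  = 0 / 1
  ≈ 0

0


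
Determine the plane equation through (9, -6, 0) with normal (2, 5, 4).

The plane through P with normal n = (a, b, c) satisfies n·(r - P) = 0,
i.e. ax + by + cz = a·x₀ + b·y₀ + c·z₀.
d = 2·9 + 5·(-6) + 4·0
  = 18 - 30 + 0
  = -12
Equation: 2x + 5y + 4z = -12

2x + 5y + 4z = -12


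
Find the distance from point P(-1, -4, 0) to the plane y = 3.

distance = |a·x₀ + b·y₀ + c·z₀ - d| / √(a² + b² + c²)
  = |0·(-1) + 1·(-4) + 0·0 - 3| / √(0² + 1² + 0²)
  = |0 - 4 + 0 - 3| / √(0 + 1 + 0)
  = |-7| / √1
  = 7 / 1
  ≈ 7

7


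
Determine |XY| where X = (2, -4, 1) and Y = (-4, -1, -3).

d = √[(x₂-x₁)² + (y₂-y₁)² + (z₂-z₁)²]
  = √[(-6)² + 3² + (-4)²]
  = √[36 + 9 + 16]
  = √61
  ≈ 7.81

7.81


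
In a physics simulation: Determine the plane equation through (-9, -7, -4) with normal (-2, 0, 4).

The plane through P with normal n = (a, b, c) satisfies n·(r - P) = 0,
i.e. ax + by + cz = a·x₀ + b·y₀ + c·z₀.
d = (-2)·(-9) + 0·(-7) + 4·(-4)
  = 18 + 0 - 16
  = 2
Equation: -2x + 4z = 2

-2x + 4z = 2


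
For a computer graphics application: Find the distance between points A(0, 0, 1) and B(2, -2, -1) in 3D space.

d = √[(x₂-x₁)² + (y₂-y₁)² + (z₂-z₁)²]
  = √[2² + (-2)² + (-2)²]
  = √[4 + 4 + 4]
  = √12
  ≈ 3.464

3.464


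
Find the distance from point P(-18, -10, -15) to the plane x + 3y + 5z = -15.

distance = |a·x₀ + b·y₀ + c·z₀ - d| / √(a² + b² + c²)
  = |1·(-18) + 3·(-10) + 5·(-15) - (-15)| / √(1² + 3² + 5²)
  = |-18 - 30 - 75 + 15| / √(1 + 9 + 25)
  = |-108| / √35
  = 108 / 5.916
  ≈ 18.26

18.26


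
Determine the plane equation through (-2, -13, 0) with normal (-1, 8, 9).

The plane through P with normal n = (a, b, c) satisfies n·(r - P) = 0,
i.e. ax + by + cz = a·x₀ + b·y₀ + c·z₀.
d = (-1)·(-2) + 8·(-13) + 9·0
  = 2 - 104 + 0
  = -102
Equation: -x + 8y + 9z = -102

-x + 8y + 9z = -102


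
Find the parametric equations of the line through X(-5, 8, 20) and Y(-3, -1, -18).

Direction vector d = Y - X = (-3 + 5, -1 - 8, -18 - 20) = (2, -9, -38)
Parametric form r = X + t·d:
x = -5 + 2t, y = 8 - 9t, z = 20 - 38t

x = -5 + 2t, y = 8 - 9t, z = 20 - 38t


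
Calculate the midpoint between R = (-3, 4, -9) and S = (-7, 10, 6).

M = ((x₁+x₂)/2, (y₁+y₂)/2, (z₁+z₂)/2)
  = ((-3 - 7)/2, (4 + 10)/2, (-9 + 6)/2)
  = (-10/2, 14/2, -3/2)
  = (-5, 7, -1.5)

(-5, 7, -1.5)


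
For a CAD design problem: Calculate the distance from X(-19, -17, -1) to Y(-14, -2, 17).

d = √[(x₂-x₁)² + (y₂-y₁)² + (z₂-z₁)²]
  = √[5² + 15² + 18²]
  = √[25 + 225 + 324]
  = √574
  ≈ 23.96

23.96


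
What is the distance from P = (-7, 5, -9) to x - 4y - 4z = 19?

distance = |a·x₀ + b·y₀ + c·z₀ - d| / √(a² + b² + c²)
  = |1·(-7) + (-4)·5 + (-4)·(-9) - 19| / √(1² + (-4)² + (-4)²)
  = |-7 - 20 + 36 - 19| / √(1 + 16 + 16)
  = |-10| / √33
  = 10 / 5.745
  ≈ 1.741

1.741


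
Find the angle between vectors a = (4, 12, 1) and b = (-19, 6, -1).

a·b = 4·(-19) + 12·6 + 1·(-1) = -76 + 72 - 1 = -5
|a| = √(4² + 12² + 1²) = √161 ≈ 12.69
|b| = √((-19)² + 6² + (-1)²) = √398 ≈ 19.95
cos θ = (a·b)/(|a||b|) = -5/(12.69·19.95) ≈ -0.01975
θ = arccos(-0.01975) ≈ 91.13°

91.13°


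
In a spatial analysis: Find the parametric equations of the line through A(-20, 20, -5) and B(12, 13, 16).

Direction vector d = B - A = (12 + 20, 13 - 20, 16 + 5) = (32, -7, 21)
Parametric form r = A + t·d:
x = -20 + 32t, y = 20 - 7t, z = -5 + 21t

x = -20 + 32t, y = 20 - 7t, z = -5 + 21t


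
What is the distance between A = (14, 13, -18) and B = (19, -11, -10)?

d = √[(x₂-x₁)² + (y₂-y₁)² + (z₂-z₁)²]
  = √[5² + (-24)² + 8²]
  = √[25 + 576 + 64]
  = √665
  ≈ 25.79

25.79


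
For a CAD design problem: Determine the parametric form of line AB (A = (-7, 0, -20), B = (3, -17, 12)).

Direction vector d = B - A = (3 + 7, -17 + 0, 12 + 20) = (10, -17, 32)
Parametric form r = A + t·d:
x = -7 + 10t, y = 0 - 17t, z = -20 + 32t

x = -7 + 10t, y = 0 - 17t, z = -20 + 32t


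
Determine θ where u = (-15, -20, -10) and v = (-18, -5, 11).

u·v = (-15)·(-18) + (-20)·(-5) + (-10)·11 = 270 + 100 - 110 = 260
|u| = √((-15)² + (-20)² + (-10)²) = √725 ≈ 26.93
|v| = √((-18)² + (-5)² + 11²) = √470 ≈ 21.68
cos θ = (u·v)/(|u||v|) = 260/(26.93·21.68) ≈ 0.4454
θ = arccos(0.4454) ≈ 63.55°

63.55°


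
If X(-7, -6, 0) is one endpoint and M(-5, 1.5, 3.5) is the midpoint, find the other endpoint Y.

Y = 2M - X
  = (2·(-5) - (-7), 2·1.5 - (-6), 2·3.5 - 0)
  = (-10 + 7, 3 + 6, 7 + 0)
  = (-3, 9, 7)

(-3, 9, 7)


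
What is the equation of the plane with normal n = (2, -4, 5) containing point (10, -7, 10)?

The plane through P with normal n = (a, b, c) satisfies n·(r - P) = 0,
i.e. ax + by + cz = a·x₀ + b·y₀ + c·z₀.
d = 2·10 + (-4)·(-7) + 5·10
  = 20 + 28 + 50
  = 98
Equation: 2x - 4y + 5z = 98

2x - 4y + 5z = 98


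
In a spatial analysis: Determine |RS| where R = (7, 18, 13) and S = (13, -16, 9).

d = √[(x₂-x₁)² + (y₂-y₁)² + (z₂-z₁)²]
  = √[6² + (-34)² + (-4)²]
  = √[36 + 1156 + 16]
  = √1208
  ≈ 34.76

34.76


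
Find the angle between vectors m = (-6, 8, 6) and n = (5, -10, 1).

m·n = (-6)·5 + 8·(-10) + 6·1 = -30 - 80 + 6 = -104
|m| = √((-6)² + 8² + 6²) = √136 ≈ 11.66
|n| = √(5² + (-10)² + 1²) = √126 ≈ 11.22
cos θ = (m·n)/(|m||n|) = -104/(11.66·11.22) ≈ -0.7945
θ = arccos(-0.7945) ≈ 142.6°

142.6°


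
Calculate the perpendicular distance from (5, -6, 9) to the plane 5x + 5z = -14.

distance = |a·x₀ + b·y₀ + c·z₀ - d| / √(a² + b² + c²)
  = |5·5 + 0·(-6) + 5·9 - (-14)| / √(5² + 0² + 5²)
  = |25 + 0 + 45 + 14| / √(25 + 0 + 25)
  = |84| / √50
  = 84 / 7.071
  ≈ 11.88

11.88


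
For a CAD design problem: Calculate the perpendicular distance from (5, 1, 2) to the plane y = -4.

distance = |a·x₀ + b·y₀ + c·z₀ - d| / √(a² + b² + c²)
  = |0·5 + 1·1 + 0·2 - (-4)| / √(0² + 1² + 0²)
  = |0 + 1 + 0 + 4| / √(0 + 1 + 0)
  = |5| / √1
  = 5 / 1
  ≈ 5

5


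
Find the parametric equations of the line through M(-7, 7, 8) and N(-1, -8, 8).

Direction vector d = N - M = (-1 + 7, -8 - 7, 8 - 8) = (6, -15, 0)
Parametric form r = M + t·d:
x = -7 + 6t, y = 7 - 15t, z = 8

x = -7 + 6t, y = 7 - 15t, z = 8


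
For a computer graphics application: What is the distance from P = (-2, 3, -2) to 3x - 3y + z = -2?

distance = |a·x₀ + b·y₀ + c·z₀ - d| / √(a² + b² + c²)
  = |3·(-2) + (-3)·3 + 1·(-2) - (-2)| / √(3² + (-3)² + 1²)
  = |-6 - 9 - 2 + 2| / √(9 + 9 + 1)
  = |-15| / √19
  = 15 / 4.359
  ≈ 3.441

3.441


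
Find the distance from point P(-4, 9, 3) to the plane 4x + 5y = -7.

distance = |a·x₀ + b·y₀ + c·z₀ - d| / √(a² + b² + c²)
  = |4·(-4) + 5·9 + 0·3 - (-7)| / √(4² + 5² + 0²)
  = |-16 + 45 + 0 + 7| / √(16 + 25 + 0)
  = |36| / √41
  = 36 / 6.403
  ≈ 5.622

5.622


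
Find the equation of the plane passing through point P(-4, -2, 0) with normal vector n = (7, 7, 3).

The plane through P with normal n = (a, b, c) satisfies n·(r - P) = 0,
i.e. ax + by + cz = a·x₀ + b·y₀ + c·z₀.
d = 7·(-4) + 7·(-2) + 3·0
  = -28 - 14 + 0
  = -42
Equation: 7x + 7y + 3z = -42

7x + 7y + 3z = -42


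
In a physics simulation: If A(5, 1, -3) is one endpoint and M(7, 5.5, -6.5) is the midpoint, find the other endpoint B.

B = 2M - A
  = (2·7 - 5, 2·5.5 - 1, 2·(-6.5) - (-3))
  = (14 - 5, 11 - 1, -13 + 3)
  = (9, 10, -10)

(9, 10, -10)


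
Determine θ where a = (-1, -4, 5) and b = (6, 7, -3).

a·b = (-1)·6 + (-4)·7 + 5·(-3) = -6 - 28 - 15 = -49
|a| = √((-1)² + (-4)² + 5²) = √42 ≈ 6.481
|b| = √(6² + 7² + (-3)²) = √94 ≈ 9.695
cos θ = (a·b)/(|a||b|) = -49/(6.481·9.695) ≈ -0.7798
θ = arccos(-0.7798) ≈ 141.2°

141.2°


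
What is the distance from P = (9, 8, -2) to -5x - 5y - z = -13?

distance = |a·x₀ + b·y₀ + c·z₀ - d| / √(a² + b² + c²)
  = |(-5)·9 + (-5)·8 + (-1)·(-2) - (-13)| / √((-5)² + (-5)² + (-1)²)
  = |-45 - 40 + 2 + 13| / √(25 + 25 + 1)
  = |-70| / √51
  = 70 / 7.141
  ≈ 9.802

9.802


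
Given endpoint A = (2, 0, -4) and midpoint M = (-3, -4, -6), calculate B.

B = 2M - A
  = (2·(-3) - 2, 2·(-4) - 0, 2·(-6) - (-4))
  = (-6 - 2, -8 + 0, -12 + 4)
  = (-8, -8, -8)

(-8, -8, -8)


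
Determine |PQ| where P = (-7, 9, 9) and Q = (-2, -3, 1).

d = √[(x₂-x₁)² + (y₂-y₁)² + (z₂-z₁)²]
  = √[5² + (-12)² + (-8)²]
  = √[25 + 144 + 64]
  = √233
  ≈ 15.26

15.26


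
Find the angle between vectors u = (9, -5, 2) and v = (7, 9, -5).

u·v = 9·7 + (-5)·9 + 2·(-5) = 63 - 45 - 10 = 8
|u| = √(9² + (-5)² + 2²) = √110 ≈ 10.49
|v| = √(7² + 9² + (-5)²) = √155 ≈ 12.45
cos θ = (u·v)/(|u||v|) = 8/(10.49·12.45) ≈ 0.06127
θ = arccos(0.06127) ≈ 86.49°

86.49°


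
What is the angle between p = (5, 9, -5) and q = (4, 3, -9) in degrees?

p·q = 5·4 + 9·3 + (-5)·(-9) = 20 + 27 + 45 = 92
|p| = √(5² + 9² + (-5)²) = √131 ≈ 11.45
|q| = √(4² + 3² + (-9)²) = √106 ≈ 10.3
cos θ = (p·q)/(|p||q|) = 92/(11.45·10.3) ≈ 0.7807
θ = arccos(0.7807) ≈ 38.67°

38.67°


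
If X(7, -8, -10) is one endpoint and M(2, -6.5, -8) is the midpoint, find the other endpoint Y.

Y = 2M - X
  = (2·2 - 7, 2·(-6.5) - (-8), 2·(-8) - (-10))
  = (4 - 7, -13 + 8, -16 + 10)
  = (-3, -5, -6)

(-3, -5, -6)


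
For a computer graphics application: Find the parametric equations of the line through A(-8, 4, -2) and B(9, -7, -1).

Direction vector d = B - A = (9 + 8, -7 - 4, -1 + 2) = (17, -11, 1)
Parametric form r = A + t·d:
x = -8 + 17t, y = 4 - 11t, z = -2 + t

x = -8 + 17t, y = 4 - 11t, z = -2 + t


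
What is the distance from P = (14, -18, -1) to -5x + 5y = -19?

distance = |a·x₀ + b·y₀ + c·z₀ - d| / √(a² + b² + c²)
  = |(-5)·14 + 5·(-18) + 0·(-1) - (-19)| / √((-5)² + 5² + 0²)
  = |-70 - 90 + 0 + 19| / √(25 + 25 + 0)
  = |-141| / √50
  = 141 / 7.071
  ≈ 19.94

19.94


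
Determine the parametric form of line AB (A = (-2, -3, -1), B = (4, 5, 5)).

Direction vector d = B - A = (4 + 2, 5 + 3, 5 + 1) = (6, 8, 6)
Parametric form r = A + t·d:
x = -2 + 6t, y = -3 + 8t, z = -1 + 6t

x = -2 + 6t, y = -3 + 8t, z = -1 + 6t


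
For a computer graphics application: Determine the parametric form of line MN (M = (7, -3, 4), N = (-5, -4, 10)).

Direction vector d = N - M = (-5 - 7, -4 + 3, 10 - 4) = (-12, -1, 6)
Parametric form r = M + t·d:
x = 7 - 12t, y = -3 - t, z = 4 + 6t

x = 7 - 12t, y = -3 - t, z = 4 + 6t


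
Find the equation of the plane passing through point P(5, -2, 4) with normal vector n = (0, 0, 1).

The plane through P with normal n = (a, b, c) satisfies n·(r - P) = 0,
i.e. ax + by + cz = a·x₀ + b·y₀ + c·z₀.
d = 0·5 + 0·(-2) + 1·4
  = 0 + 0 + 4
  = 4
Equation: z = 4

z = 4


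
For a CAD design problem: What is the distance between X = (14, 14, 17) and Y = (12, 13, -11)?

d = √[(x₂-x₁)² + (y₂-y₁)² + (z₂-z₁)²]
  = √[(-2)² + (-1)² + (-28)²]
  = √[4 + 1 + 784]
  = √789
  ≈ 28.09

28.09


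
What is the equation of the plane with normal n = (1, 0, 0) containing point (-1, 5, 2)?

The plane through P with normal n = (a, b, c) satisfies n·(r - P) = 0,
i.e. ax + by + cz = a·x₀ + b·y₀ + c·z₀.
d = 1·(-1) + 0·5 + 0·2
  = -1 + 0 + 0
  = -1
Equation: x = -1

x = -1


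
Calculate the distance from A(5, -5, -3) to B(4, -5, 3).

d = √[(x₂-x₁)² + (y₂-y₁)² + (z₂-z₁)²]
  = √[(-1)² + 0² + 6²]
  = √[1 + 0 + 36]
  = √37
  ≈ 6.083

6.083


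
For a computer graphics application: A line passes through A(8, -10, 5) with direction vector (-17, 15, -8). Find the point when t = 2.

P(t) = A + t·d
  = (8 + (-17)·2, -10 + 15·2, 5 + (-8)·2)
  = (8 - 34, -10 + 30, 5 - 16)
  = (-26, 20, -11)

(-26, 20, -11)


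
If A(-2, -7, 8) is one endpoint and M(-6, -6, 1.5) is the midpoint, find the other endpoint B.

B = 2M - A
  = (2·(-6) - (-2), 2·(-6) - (-7), 2·1.5 - 8)
  = (-12 + 2, -12 + 7, 3 - 8)
  = (-10, -5, -5)

(-10, -5, -5)


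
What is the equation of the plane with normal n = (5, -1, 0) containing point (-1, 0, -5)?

The plane through P with normal n = (a, b, c) satisfies n·(r - P) = 0,
i.e. ax + by + cz = a·x₀ + b·y₀ + c·z₀.
d = 5·(-1) + (-1)·0 + 0·(-5)
  = -5 + 0 + 0
  = -5
Equation: 5x - y = -5

5x - y = -5


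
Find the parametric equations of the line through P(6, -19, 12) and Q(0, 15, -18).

Direction vector d = Q - P = (0 - 6, 15 + 19, -18 - 12) = (-6, 34, -30)
Parametric form r = P + t·d:
x = 6 - 6t, y = -19 + 34t, z = 12 - 30t

x = 6 - 6t, y = -19 + 34t, z = 12 - 30t


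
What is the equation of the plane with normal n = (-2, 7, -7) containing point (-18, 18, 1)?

The plane through P with normal n = (a, b, c) satisfies n·(r - P) = 0,
i.e. ax + by + cz = a·x₀ + b·y₀ + c·z₀.
d = (-2)·(-18) + 7·18 + (-7)·1
  = 36 + 126 - 7
  = 155
Equation: -2x + 7y - 7z = 155

-2x + 7y - 7z = 155


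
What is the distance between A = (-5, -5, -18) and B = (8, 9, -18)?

d = √[(x₂-x₁)² + (y₂-y₁)² + (z₂-z₁)²]
  = √[13² + 14² + 0²]
  = √[169 + 196 + 0]
  = √365
  ≈ 19.1

19.1


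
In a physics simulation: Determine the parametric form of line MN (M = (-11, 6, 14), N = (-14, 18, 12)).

Direction vector d = N - M = (-14 + 11, 18 - 6, 12 - 14) = (-3, 12, -2)
Parametric form r = M + t·d:
x = -11 - 3t, y = 6 + 12t, z = 14 - 2t

x = -11 - 3t, y = 6 + 12t, z = 14 - 2t


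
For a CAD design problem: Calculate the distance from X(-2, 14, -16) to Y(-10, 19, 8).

d = √[(x₂-x₁)² + (y₂-y₁)² + (z₂-z₁)²]
  = √[(-8)² + 5² + 24²]
  = √[64 + 25 + 576]
  = √665
  ≈ 25.79

25.79


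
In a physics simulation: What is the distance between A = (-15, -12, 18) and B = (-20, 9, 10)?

d = √[(x₂-x₁)² + (y₂-y₁)² + (z₂-z₁)²]
  = √[(-5)² + 21² + (-8)²]
  = √[25 + 441 + 64]
  = √530
  ≈ 23.02

23.02


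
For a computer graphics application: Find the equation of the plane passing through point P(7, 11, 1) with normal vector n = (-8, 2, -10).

The plane through P with normal n = (a, b, c) satisfies n·(r - P) = 0,
i.e. ax + by + cz = a·x₀ + b·y₀ + c·z₀.
d = (-8)·7 + 2·11 + (-10)·1
  = -56 + 22 - 10
  = -44
Equation: -8x + 2y - 10z = -44

-8x + 2y - 10z = -44


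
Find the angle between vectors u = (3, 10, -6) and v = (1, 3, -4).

u·v = 3·1 + 10·3 + (-6)·(-4) = 3 + 30 + 24 = 57
|u| = √(3² + 10² + (-6)²) = √145 ≈ 12.04
|v| = √(1² + 3² + (-4)²) = √26 ≈ 5.099
cos θ = (u·v)/(|u||v|) = 57/(12.04·5.099) ≈ 0.9283
θ = arccos(0.9283) ≈ 21.82°

21.82°


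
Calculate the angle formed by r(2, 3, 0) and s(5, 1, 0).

r·s = 2·5 + 3·1 + 0·0 = 10 + 3 + 0 = 13
|r| = √(2² + 3² + 0²) = √13 ≈ 3.606
|s| = √(5² + 1² + 0²) = √26 ≈ 5.099
cos θ = (r·s)/(|r||s|) = 13/(3.606·5.099) ≈ 0.7071
θ = arccos(0.7071) ≈ 45°

45°


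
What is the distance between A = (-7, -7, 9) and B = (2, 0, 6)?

d = √[(x₂-x₁)² + (y₂-y₁)² + (z₂-z₁)²]
  = √[9² + 7² + (-3)²]
  = √[81 + 49 + 9]
  = √139
  ≈ 11.79

11.79


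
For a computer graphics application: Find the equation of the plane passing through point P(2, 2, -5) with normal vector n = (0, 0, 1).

The plane through P with normal n = (a, b, c) satisfies n·(r - P) = 0,
i.e. ax + by + cz = a·x₀ + b·y₀ + c·z₀.
d = 0·2 + 0·2 + 1·(-5)
  = 0 + 0 - 5
  = -5
Equation: z = -5

z = -5


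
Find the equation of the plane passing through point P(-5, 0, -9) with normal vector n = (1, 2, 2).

The plane through P with normal n = (a, b, c) satisfies n·(r - P) = 0,
i.e. ax + by + cz = a·x₀ + b·y₀ + c·z₀.
d = 1·(-5) + 2·0 + 2·(-9)
  = -5 + 0 - 18
  = -23
Equation: x + 2y + 2z = -23

x + 2y + 2z = -23


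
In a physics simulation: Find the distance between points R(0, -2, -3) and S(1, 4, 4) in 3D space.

d = √[(x₂-x₁)² + (y₂-y₁)² + (z₂-z₁)²]
  = √[1² + 6² + 7²]
  = √[1 + 36 + 49]
  = √86
  ≈ 9.274

9.274


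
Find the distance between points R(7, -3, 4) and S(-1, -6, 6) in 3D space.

d = √[(x₂-x₁)² + (y₂-y₁)² + (z₂-z₁)²]
  = √[(-8)² + (-3)² + 2²]
  = √[64 + 9 + 4]
  = √77
  ≈ 8.775

8.775


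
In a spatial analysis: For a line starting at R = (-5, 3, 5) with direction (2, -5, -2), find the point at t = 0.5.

P(t) = R + t·d
  = (-5 + 2·0.5, 3 + (-5)·0.5, 5 + (-2)·0.5)
  = (-5 + 1, 3 - 2.5, 5 - 1)
  = (-4, 0.5, 4)

(-4, 0.5, 4)


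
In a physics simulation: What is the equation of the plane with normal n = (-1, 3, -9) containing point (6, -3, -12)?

The plane through P with normal n = (a, b, c) satisfies n·(r - P) = 0,
i.e. ax + by + cz = a·x₀ + b·y₀ + c·z₀.
d = (-1)·6 + 3·(-3) + (-9)·(-12)
  = -6 - 9 + 108
  = 93
Equation: -x + 3y - 9z = 93

-x + 3y - 9z = 93


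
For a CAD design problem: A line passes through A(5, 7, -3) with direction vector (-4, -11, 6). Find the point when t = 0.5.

P(t) = A + t·d
  = (5 + (-4)·0.5, 7 + (-11)·0.5, -3 + 6·0.5)
  = (5 - 2, 7 - 5.5, -3 + 3)
  = (3, 1.5, 0)

(3, 1.5, 0)
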